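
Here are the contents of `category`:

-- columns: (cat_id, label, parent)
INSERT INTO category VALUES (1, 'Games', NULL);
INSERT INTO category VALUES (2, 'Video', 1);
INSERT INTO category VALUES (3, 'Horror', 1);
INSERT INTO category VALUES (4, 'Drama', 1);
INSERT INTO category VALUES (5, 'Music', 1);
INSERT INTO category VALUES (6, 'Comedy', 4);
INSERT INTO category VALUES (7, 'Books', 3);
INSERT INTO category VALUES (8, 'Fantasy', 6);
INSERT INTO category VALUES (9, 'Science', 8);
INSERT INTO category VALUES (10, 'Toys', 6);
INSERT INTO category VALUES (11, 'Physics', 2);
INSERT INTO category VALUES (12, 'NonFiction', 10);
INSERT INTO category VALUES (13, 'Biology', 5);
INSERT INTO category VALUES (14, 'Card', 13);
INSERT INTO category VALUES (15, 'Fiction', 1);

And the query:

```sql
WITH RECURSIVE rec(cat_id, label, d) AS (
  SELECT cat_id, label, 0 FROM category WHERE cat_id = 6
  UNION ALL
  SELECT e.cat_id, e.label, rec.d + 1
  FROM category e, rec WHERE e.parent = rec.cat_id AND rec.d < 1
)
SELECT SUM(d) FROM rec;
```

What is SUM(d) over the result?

2

Base: cat_id=6 (Comedy) at d 0.
Iteration 1: rows with parent in {6} -> Fantasy (id 8, d 1), Toys (id 10, d 1).
Iteration 2: d < 1 fails for all current rows; recursion stops.
SUM(d) = 0 + 1 + 1 = 2.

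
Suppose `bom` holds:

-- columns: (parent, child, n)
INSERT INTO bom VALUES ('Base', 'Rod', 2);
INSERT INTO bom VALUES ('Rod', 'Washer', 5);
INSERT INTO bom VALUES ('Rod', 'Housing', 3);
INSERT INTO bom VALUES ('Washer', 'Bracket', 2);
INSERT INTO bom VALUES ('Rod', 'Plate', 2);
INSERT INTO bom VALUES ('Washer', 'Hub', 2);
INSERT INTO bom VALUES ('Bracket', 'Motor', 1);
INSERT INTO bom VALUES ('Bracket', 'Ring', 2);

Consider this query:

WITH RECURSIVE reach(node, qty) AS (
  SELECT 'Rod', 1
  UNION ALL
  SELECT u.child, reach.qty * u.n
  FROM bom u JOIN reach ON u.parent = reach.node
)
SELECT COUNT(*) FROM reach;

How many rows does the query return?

Base: (Rod, qty=1).
Iteration 1: components of {Rod} -> Housing = 1*3 = 3, Plate = 1*2 = 2, Washer = 1*5 = 5.
Iteration 2: components of {Housing,Plate,Washer} -> Bracket = 5*2 = 10, Hub = 5*2 = 10.
Iteration 3: components of {Bracket,Hub} -> Motor = 10*1 = 10, Ring = 10*2 = 20.
Iteration 4: no further components; recursion stops.
Total rows emitted: 8.

8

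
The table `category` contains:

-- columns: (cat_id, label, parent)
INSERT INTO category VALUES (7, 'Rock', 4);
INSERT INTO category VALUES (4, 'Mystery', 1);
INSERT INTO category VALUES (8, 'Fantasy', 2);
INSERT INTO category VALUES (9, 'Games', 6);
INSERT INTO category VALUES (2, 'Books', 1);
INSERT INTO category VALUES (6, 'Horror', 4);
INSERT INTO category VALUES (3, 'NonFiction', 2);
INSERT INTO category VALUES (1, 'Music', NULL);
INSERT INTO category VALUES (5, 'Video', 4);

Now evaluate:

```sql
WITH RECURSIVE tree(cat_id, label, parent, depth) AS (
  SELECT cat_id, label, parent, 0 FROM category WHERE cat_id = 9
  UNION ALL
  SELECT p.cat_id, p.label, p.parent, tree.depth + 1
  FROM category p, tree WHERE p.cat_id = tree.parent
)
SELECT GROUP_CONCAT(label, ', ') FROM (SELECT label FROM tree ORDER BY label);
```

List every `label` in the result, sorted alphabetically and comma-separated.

Games, Horror, Music, Mystery

Base: cat_id=9 (Games), parent=6, depth 0.
Iteration 1: join on cat_id=6 -> Horror (id 6, parent=4, depth 1).
Iteration 2: join on cat_id=4 -> Mystery (id 4, parent=1, depth 2).
Iteration 3: join on cat_id=1 -> Music (id 1, parent=NULL, depth 3).
Iteration 4: parent is NULL; no match; recursion stops.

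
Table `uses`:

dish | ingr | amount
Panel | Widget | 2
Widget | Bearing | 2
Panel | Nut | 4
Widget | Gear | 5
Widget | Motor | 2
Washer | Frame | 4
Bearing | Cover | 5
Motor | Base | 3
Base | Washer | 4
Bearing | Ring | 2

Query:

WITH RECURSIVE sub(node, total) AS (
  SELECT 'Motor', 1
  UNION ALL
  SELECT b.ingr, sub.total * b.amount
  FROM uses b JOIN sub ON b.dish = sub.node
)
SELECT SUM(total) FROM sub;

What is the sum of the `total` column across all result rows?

Base: (Motor, total=1).
Iteration 1: components of {Motor} -> Base = 1*3 = 3.
Iteration 2: components of {Base} -> Washer = 3*4 = 12.
Iteration 3: components of {Washer} -> Frame = 12*4 = 48.
Iteration 4: no further components; recursion stops.
SUM(total) = 1 + 3 + 12 + 48 = 64.

64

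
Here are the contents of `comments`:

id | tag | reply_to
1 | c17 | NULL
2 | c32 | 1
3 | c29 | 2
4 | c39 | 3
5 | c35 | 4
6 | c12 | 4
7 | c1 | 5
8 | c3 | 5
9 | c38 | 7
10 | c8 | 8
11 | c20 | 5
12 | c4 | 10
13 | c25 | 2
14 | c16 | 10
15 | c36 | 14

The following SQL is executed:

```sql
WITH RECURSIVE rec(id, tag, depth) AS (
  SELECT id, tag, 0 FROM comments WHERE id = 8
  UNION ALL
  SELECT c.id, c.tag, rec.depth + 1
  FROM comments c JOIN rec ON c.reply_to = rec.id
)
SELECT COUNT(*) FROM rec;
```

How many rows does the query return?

Base: id=8 (c3) at depth 0.
Iteration 1: rows with reply_to in {8} -> c8 (id 10, depth 1).
Iteration 2: rows with reply_to in {10} -> c4 (id 12, depth 2), c16 (id 14, depth 2).
Iteration 3: rows with reply_to in {12,14} -> c36 (id 15, depth 3).
Iteration 4: no rows with reply_to in {15}; recursion stops.
Total rows emitted: 5.

5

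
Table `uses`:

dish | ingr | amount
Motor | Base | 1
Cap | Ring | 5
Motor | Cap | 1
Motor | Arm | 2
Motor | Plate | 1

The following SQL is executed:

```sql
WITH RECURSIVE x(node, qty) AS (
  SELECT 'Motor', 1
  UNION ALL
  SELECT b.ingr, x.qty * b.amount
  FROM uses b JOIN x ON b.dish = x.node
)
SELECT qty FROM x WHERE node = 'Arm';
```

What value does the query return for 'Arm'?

2

Base: (Motor, qty=1).
Iteration 1: components of {Motor} -> Arm = 1*2 = 2, Base = 1*1 = 1, Cap = 1*1 = 1, Plate = 1*1 = 1.
Iteration 2: components of {Arm,Base,Cap,Plate} -> Ring = 1*5 = 5.
Iteration 3: no further components; recursion stops.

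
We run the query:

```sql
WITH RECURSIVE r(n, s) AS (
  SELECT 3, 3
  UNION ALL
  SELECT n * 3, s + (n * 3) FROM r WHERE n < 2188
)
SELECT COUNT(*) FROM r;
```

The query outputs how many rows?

8

Base: n=3, s=3.
Iteration 1: 3 < 2188 holds -> n = 3 * 3 = 9, s = 3 + 9 = 12.
Iteration 2: 9 < 2188 holds -> n = 9 * 3 = 27, s = 12 + 27 = 39.
Iteration 3: 27 < 2188 holds -> n = 27 * 3 = 81, s = 39 + 81 = 120.
Iteration 4: 81 < 2188 holds -> n = 81 * 3 = 243, s = 120 + 243 = 363.
Iteration 5: 243 < 2188 holds -> n = 243 * 3 = 729, s = 363 + 729 = 1092.
Iteration 6: 729 < 2188 holds -> n = 729 * 3 = 2187, s = 1092 + 2187 = 3279.
Iteration 7: 2187 < 2188 holds -> n = 2187 * 3 = 6561, s = 3279 + 6561 = 9840.
Iteration 8: 6561 < 2188 fails; recursion stops.
Total rows emitted: 8.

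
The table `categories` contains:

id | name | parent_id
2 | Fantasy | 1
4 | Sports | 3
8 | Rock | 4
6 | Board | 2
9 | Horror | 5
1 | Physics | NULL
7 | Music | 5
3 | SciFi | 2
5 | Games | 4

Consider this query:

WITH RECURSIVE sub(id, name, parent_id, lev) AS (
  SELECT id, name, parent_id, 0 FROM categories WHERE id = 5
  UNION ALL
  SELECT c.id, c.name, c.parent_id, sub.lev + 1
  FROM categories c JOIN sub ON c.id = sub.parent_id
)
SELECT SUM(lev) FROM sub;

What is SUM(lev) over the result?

Base: id=5 (Games), parent_id=4, lev 0.
Iteration 1: join on id=4 -> Sports (id 4, parent_id=3, lev 1).
Iteration 2: join on id=3 -> SciFi (id 3, parent_id=2, lev 2).
Iteration 3: join on id=2 -> Fantasy (id 2, parent_id=1, lev 3).
Iteration 4: join on id=1 -> Physics (id 1, parent_id=NULL, lev 4).
Iteration 5: parent_id is NULL; no match; recursion stops.
SUM(lev) = 0 + 1 + 2 + 3 + 4 = 10.

10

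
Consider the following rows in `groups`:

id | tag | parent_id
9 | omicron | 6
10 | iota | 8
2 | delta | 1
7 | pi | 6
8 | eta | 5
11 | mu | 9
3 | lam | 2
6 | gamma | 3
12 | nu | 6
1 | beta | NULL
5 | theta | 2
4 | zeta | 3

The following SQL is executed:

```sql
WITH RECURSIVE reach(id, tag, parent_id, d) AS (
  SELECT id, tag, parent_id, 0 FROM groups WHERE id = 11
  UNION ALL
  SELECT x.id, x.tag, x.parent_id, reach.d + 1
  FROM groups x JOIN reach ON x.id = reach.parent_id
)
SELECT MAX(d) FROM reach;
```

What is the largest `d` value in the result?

Base: id=11 (mu), parent_id=9, d 0.
Iteration 1: join on id=9 -> omicron (id 9, parent_id=6, d 1).
Iteration 2: join on id=6 -> gamma (id 6, parent_id=3, d 2).
Iteration 3: join on id=3 -> lam (id 3, parent_id=2, d 3).
Iteration 4: join on id=2 -> delta (id 2, parent_id=1, d 4).
Iteration 5: join on id=1 -> beta (id 1, parent_id=NULL, d 5).
Iteration 6: parent_id is NULL; no match; recursion stops.
d values: 0, 1, 2, 3, 4, 5; the maximum is 5.

5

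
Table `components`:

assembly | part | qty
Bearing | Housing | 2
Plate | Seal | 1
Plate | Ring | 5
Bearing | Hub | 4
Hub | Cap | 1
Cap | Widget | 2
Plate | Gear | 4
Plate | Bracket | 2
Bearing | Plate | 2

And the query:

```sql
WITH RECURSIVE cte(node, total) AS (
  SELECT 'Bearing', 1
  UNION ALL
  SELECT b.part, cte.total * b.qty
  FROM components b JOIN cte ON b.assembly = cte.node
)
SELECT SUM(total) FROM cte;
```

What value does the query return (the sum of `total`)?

45

Base: (Bearing, total=1).
Iteration 1: components of {Bearing} -> Housing = 1*2 = 2, Hub = 1*4 = 4, Plate = 1*2 = 2.
Iteration 2: components of {Housing,Hub,Plate} -> Bracket = 2*2 = 4, Cap = 4*1 = 4, Gear = 2*4 = 8, Ring = 2*5 = 10, Seal = 2*1 = 2.
Iteration 3: components of {Bracket,Cap,Gear,Ring,Seal} -> Widget = 4*2 = 8.
Iteration 4: no further components; recursion stops.
SUM(total) = 1 + 4 + 2 + 2 + 4 + 2 + 8 + 4 + 10 + 8 = 45.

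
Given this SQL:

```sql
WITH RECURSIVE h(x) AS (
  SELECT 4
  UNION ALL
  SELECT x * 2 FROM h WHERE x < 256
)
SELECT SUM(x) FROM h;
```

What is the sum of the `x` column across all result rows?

508

Base: x=4.
Iteration 1: 4 < 256 holds -> x = 4 * 2 = 8.
Iteration 2: 8 < 256 holds -> x = 8 * 2 = 16.
Iteration 3: 16 < 256 holds -> x = 16 * 2 = 32.
Iteration 4: 32 < 256 holds -> x = 32 * 2 = 64.
Iteration 5: 64 < 256 holds -> x = 64 * 2 = 128.
Iteration 6: 128 < 256 holds -> x = 128 * 2 = 256.
Iteration 7: 256 < 256 fails; recursion stops.
SUM(x) = 4 + 8 + 16 + 32 + 64 + 128 + 256 = 508.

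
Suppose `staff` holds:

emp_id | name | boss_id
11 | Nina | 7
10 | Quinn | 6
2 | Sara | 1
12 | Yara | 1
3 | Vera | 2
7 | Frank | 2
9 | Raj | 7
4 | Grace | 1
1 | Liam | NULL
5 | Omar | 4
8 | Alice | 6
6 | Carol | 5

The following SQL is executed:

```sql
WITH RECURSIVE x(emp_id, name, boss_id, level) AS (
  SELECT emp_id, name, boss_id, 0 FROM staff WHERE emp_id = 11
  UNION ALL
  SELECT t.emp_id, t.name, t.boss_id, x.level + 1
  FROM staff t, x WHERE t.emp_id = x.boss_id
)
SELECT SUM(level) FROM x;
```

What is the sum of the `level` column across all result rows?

6

Base: emp_id=11 (Nina), boss_id=7, level 0.
Iteration 1: join on emp_id=7 -> Frank (id 7, boss_id=2, level 1).
Iteration 2: join on emp_id=2 -> Sara (id 2, boss_id=1, level 2).
Iteration 3: join on emp_id=1 -> Liam (id 1, boss_id=NULL, level 3).
Iteration 4: boss_id is NULL; no match; recursion stops.
SUM(level) = 0 + 1 + 2 + 3 = 6.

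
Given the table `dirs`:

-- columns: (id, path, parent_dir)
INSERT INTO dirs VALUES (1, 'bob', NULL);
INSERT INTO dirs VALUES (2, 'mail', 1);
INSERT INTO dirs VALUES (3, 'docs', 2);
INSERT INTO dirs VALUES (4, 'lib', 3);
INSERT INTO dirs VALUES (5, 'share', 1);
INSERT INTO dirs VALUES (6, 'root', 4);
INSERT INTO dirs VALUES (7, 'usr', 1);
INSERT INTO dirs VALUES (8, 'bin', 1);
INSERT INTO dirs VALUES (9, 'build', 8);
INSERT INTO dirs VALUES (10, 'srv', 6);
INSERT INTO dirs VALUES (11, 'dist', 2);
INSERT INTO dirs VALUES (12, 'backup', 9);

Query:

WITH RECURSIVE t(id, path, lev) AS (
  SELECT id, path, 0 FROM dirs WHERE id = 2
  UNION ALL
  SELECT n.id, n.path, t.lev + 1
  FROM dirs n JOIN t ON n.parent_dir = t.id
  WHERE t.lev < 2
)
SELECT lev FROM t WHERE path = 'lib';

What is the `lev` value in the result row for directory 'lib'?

Base: id=2 (mail) at lev 0.
Iteration 1: rows with parent_dir in {2} -> docs (id 3, lev 1), dist (id 11, lev 1).
Iteration 2: rows with parent_dir in {3,11} -> lib (id 4, lev 2).
Iteration 3: lev < 2 fails for all current rows; recursion stops.

2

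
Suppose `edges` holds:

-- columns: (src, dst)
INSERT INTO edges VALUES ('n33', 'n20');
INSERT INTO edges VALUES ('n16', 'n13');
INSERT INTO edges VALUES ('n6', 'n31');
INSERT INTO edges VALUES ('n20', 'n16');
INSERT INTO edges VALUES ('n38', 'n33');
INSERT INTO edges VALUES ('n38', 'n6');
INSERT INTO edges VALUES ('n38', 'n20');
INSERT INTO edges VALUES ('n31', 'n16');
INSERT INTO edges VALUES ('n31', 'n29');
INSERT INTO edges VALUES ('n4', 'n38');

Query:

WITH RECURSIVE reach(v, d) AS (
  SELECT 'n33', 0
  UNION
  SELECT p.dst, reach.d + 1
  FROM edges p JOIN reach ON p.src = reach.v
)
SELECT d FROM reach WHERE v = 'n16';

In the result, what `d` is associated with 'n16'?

Base: (n33, d=0).
Iteration 1: edges from {n33} -> (n20, d=1).
Iteration 2: edges from {n20} -> (n16, d=2).
Iteration 3: edges from {n16} -> (n13, d=3).
Iteration 4: no outgoing edges from {n13}; recursion stops.

2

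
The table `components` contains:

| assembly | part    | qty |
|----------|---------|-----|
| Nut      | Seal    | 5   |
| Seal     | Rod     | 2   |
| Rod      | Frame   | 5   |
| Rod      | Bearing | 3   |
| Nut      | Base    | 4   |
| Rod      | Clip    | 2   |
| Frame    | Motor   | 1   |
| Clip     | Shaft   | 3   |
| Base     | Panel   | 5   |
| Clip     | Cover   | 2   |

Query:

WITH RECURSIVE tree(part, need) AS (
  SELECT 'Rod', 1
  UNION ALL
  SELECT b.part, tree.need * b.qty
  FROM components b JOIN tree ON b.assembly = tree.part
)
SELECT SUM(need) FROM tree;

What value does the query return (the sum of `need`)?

26

Base: (Rod, need=1).
Iteration 1: components of {Rod} -> Bearing = 1*3 = 3, Clip = 1*2 = 2, Frame = 1*5 = 5.
Iteration 2: components of {Bearing,Clip,Frame} -> Cover = 2*2 = 4, Motor = 5*1 = 5, Shaft = 2*3 = 6.
Iteration 3: no further components; recursion stops.
SUM(need) = 1 + 5 + 3 + 2 + 5 + 6 + 4 = 26.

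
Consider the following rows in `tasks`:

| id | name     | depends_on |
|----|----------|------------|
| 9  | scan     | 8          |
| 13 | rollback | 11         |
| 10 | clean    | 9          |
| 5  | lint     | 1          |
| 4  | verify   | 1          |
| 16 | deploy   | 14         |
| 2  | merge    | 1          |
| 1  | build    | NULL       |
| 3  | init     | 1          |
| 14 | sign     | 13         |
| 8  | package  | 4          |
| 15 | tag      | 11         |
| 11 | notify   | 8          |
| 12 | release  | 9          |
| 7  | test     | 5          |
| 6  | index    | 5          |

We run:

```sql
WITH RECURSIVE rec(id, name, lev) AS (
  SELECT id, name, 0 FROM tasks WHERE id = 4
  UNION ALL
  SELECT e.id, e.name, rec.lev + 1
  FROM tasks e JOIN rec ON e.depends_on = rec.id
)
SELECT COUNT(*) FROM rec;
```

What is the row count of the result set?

10

Base: id=4 (verify) at lev 0.
Iteration 1: rows with depends_on in {4} -> package (id 8, lev 1).
Iteration 2: rows with depends_on in {8} -> scan (id 9, lev 2), notify (id 11, lev 2).
Iteration 3: rows with depends_on in {9,11} -> clean (id 10, lev 3), release (id 12, lev 3), rollback (id 13, lev 3), tag (id 15, lev 3).
Iteration 4: rows with depends_on in {10,12,13,15} -> sign (id 14, lev 4).
Iteration 5: rows with depends_on in {14} -> deploy (id 16, lev 5).
Iteration 6: no rows with depends_on in {16}; recursion stops.
Total rows emitted: 10.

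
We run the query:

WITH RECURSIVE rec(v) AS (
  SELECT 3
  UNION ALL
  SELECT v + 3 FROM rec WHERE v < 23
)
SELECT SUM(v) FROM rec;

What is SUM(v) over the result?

Base: v=3.
Iteration 1: 3 < 23 holds -> v = 3 + 3 = 6.
Iteration 2: 6 < 23 holds -> v = 6 + 3 = 9.
Iteration 3: 9 < 23 holds -> v = 9 + 3 = 12.
Iteration 4: 12 < 23 holds -> v = 12 + 3 = 15.
Iteration 5: 15 < 23 holds -> v = 15 + 3 = 18.
Iteration 6: 18 < 23 holds -> v = 18 + 3 = 21.
Iteration 7: 21 < 23 holds -> v = 21 + 3 = 24.
Iteration 8: 24 < 23 fails; recursion stops.
SUM(v) = 3 + 6 + 9 + 12 + 15 + 18 + 21 + 24 = 108.

108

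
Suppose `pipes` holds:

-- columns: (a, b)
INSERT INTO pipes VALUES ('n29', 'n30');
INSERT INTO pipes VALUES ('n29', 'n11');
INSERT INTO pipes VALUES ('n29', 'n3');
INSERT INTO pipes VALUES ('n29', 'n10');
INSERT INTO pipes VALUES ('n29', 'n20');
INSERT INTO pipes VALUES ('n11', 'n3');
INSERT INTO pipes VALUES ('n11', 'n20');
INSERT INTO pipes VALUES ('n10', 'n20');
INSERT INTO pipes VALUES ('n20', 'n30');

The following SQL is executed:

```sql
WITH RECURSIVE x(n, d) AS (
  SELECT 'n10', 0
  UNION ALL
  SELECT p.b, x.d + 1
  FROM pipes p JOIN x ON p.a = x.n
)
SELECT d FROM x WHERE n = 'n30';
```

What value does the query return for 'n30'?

2

Base: (n10, d=0).
Iteration 1: edges from {n10} -> (n20, d=1).
Iteration 2: edges from {n20} -> (n30, d=2).
Iteration 3: no outgoing edges from {n30}; recursion stops.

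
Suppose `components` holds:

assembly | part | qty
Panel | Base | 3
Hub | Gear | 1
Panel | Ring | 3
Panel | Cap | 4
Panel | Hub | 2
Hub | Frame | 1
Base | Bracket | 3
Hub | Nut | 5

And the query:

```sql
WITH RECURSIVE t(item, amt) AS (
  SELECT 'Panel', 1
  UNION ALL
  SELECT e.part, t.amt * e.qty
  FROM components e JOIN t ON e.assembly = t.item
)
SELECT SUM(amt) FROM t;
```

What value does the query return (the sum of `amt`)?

Base: (Panel, amt=1).
Iteration 1: components of {Panel} -> Base = 1*3 = 3, Cap = 1*4 = 4, Hub = 1*2 = 2, Ring = 1*3 = 3.
Iteration 2: components of {Base,Cap,Hub,Ring} -> Bracket = 3*3 = 9, Frame = 2*1 = 2, Gear = 2*1 = 2, Nut = 2*5 = 10.
Iteration 3: no further components; recursion stops.
SUM(amt) = 1 + 3 + 2 + 4 + 3 + 2 + 10 + 2 + 9 = 36.

36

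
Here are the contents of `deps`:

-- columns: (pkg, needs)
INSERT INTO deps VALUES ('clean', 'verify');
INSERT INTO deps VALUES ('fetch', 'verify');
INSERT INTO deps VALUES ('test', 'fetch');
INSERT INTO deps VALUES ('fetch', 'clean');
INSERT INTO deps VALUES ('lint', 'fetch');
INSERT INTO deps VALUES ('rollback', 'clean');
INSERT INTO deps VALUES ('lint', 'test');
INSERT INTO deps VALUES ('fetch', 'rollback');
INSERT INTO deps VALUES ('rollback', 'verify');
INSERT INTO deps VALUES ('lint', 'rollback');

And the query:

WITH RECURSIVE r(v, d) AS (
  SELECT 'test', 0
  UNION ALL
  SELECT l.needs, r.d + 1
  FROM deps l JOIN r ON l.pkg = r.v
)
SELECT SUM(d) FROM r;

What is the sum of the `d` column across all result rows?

20

Base: (test, d=0).
Iteration 1: edges from {test} -> (fetch, d=1).
Iteration 2: edges from {fetch} -> (clean, d=2), (rollback, d=2), (verify, d=2).
Iteration 3: edges from {clean,rollback,verify} -> (clean, d=3), (verify, d=3) x2. [UNION ALL keeps all 3 new rows, including repeats]
Iteration 4: edges from {clean,verify} -> (verify, d=4).
Iteration 5: no outgoing edges from {verify}; recursion stops.
SUM(d) = 0 + 1 + 2 + 2 + 2 + 3 + 3 + 3 + 4 = 20.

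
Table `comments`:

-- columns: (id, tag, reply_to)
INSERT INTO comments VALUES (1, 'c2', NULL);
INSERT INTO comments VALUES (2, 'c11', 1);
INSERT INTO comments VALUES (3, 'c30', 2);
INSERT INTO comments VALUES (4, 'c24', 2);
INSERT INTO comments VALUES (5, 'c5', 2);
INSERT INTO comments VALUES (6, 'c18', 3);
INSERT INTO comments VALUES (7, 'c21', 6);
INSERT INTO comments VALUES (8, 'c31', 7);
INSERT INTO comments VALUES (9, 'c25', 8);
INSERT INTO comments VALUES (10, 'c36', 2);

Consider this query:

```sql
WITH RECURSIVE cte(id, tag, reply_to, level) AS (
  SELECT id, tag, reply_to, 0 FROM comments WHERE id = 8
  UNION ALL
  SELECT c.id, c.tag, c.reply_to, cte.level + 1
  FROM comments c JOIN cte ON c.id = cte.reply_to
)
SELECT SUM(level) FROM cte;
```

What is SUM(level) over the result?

Base: id=8 (c31), reply_to=7, level 0.
Iteration 1: join on id=7 -> c21 (id 7, reply_to=6, level 1).
Iteration 2: join on id=6 -> c18 (id 6, reply_to=3, level 2).
Iteration 3: join on id=3 -> c30 (id 3, reply_to=2, level 3).
Iteration 4: join on id=2 -> c11 (id 2, reply_to=1, level 4).
Iteration 5: join on id=1 -> c2 (id 1, reply_to=NULL, level 5).
Iteration 6: reply_to is NULL; no match; recursion stops.
SUM(level) = 0 + 1 + 2 + 3 + 4 + 5 = 15.

15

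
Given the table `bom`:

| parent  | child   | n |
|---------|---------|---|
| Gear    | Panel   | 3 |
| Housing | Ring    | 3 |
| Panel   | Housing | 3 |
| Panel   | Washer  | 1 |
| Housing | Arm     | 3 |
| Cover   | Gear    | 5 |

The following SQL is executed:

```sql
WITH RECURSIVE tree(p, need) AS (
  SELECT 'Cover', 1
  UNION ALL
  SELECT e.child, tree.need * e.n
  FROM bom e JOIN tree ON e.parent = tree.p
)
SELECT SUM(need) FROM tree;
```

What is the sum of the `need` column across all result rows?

351

Base: (Cover, need=1).
Iteration 1: components of {Cover} -> Gear = 1*5 = 5.
Iteration 2: components of {Gear} -> Panel = 5*3 = 15.
Iteration 3: components of {Panel} -> Housing = 15*3 = 45, Washer = 15*1 = 15.
Iteration 4: components of {Housing,Washer} -> Arm = 45*3 = 135, Ring = 45*3 = 135.
Iteration 5: no further components; recursion stops.
SUM(need) = 1 + 5 + 15 + 45 + 15 + 135 + 135 = 351.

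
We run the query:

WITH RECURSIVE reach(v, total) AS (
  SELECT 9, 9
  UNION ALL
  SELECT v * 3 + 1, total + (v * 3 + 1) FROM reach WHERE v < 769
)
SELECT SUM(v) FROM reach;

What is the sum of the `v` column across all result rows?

Base: v=9, total=9.
Iteration 1: 9 < 769 holds -> v = 9 * 3 + 1 = 28, total = 9 + 28 = 37.
Iteration 2: 28 < 769 holds -> v = 28 * 3 + 1 = 85, total = 37 + 85 = 122.
Iteration 3: 85 < 769 holds -> v = 85 * 3 + 1 = 256, total = 122 + 256 = 378.
Iteration 4: 256 < 769 holds -> v = 256 * 3 + 1 = 769, total = 378 + 769 = 1147.
Iteration 5: 769 < 769 fails; recursion stops.
SUM(v) = 9 + 28 + 85 + 256 + 769 = 1147.

1147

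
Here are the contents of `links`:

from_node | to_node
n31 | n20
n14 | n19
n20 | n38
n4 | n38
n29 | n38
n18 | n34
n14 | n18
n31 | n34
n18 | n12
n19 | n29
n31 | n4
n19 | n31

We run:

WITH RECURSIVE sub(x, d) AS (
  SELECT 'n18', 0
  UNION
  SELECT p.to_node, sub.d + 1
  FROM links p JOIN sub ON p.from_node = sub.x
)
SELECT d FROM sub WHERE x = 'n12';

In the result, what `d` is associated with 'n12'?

Base: (n18, d=0).
Iteration 1: edges from {n18} -> (n12, d=1), (n34, d=1).
Iteration 2: no outgoing edges from {n12,n34}; recursion stops.

1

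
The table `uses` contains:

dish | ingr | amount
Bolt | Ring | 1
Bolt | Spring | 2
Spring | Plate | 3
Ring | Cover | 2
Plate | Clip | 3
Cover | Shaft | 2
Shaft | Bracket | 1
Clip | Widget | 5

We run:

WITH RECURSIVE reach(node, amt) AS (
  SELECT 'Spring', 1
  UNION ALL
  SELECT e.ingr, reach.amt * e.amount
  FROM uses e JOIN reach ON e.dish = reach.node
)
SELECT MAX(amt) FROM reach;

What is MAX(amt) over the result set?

Base: (Spring, amt=1).
Iteration 1: components of {Spring} -> Plate = 1*3 = 3.
Iteration 2: components of {Plate} -> Clip = 3*3 = 9.
Iteration 3: components of {Clip} -> Widget = 9*5 = 45.
Iteration 4: no further components; recursion stops.
amt values: 1, 3, 9, 45; the maximum is 45.

45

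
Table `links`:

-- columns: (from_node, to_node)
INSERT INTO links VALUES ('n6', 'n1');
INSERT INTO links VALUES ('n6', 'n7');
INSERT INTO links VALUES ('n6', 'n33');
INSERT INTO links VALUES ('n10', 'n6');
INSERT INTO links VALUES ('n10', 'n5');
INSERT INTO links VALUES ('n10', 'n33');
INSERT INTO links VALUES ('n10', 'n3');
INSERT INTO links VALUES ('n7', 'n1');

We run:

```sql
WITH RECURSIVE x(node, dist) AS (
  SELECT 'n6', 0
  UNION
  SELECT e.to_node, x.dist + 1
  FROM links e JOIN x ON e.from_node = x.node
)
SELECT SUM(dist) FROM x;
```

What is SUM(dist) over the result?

Base: (n6, dist=0).
Iteration 1: edges from {n6} -> (n1, dist=1), (n33, dist=1), (n7, dist=1).
Iteration 2: edges from {n1,n33,n7} -> (n1, dist=2).
Iteration 3: no outgoing edges from {n1}; recursion stops.
SUM(dist) = 0 + 1 + 1 + 1 + 2 = 5.

5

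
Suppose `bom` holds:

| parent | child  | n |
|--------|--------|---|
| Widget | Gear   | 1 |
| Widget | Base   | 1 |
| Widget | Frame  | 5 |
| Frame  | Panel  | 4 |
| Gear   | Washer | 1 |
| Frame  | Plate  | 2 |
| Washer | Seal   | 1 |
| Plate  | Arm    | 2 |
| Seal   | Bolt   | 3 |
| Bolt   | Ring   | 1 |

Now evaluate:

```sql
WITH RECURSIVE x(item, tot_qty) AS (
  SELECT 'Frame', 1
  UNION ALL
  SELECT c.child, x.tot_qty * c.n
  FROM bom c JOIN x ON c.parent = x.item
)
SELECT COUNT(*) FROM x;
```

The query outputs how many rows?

Base: (Frame, tot_qty=1).
Iteration 1: components of {Frame} -> Panel = 1*4 = 4, Plate = 1*2 = 2.
Iteration 2: components of {Panel,Plate} -> Arm = 2*2 = 4.
Iteration 3: no further components; recursion stops.
Total rows emitted: 4.

4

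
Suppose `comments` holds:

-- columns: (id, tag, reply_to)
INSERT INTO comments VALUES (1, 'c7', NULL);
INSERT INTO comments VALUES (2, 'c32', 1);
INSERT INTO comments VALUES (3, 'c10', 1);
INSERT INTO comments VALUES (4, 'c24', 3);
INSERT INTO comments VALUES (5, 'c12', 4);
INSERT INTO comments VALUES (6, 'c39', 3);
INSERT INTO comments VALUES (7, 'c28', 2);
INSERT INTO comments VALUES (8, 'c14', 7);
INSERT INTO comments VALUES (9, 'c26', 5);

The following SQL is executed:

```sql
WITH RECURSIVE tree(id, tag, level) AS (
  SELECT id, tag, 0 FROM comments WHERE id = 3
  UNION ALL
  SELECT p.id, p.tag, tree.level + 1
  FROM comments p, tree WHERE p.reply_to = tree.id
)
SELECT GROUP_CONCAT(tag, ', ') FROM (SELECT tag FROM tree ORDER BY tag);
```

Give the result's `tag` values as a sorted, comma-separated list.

Base: id=3 (c10) at level 0.
Iteration 1: rows with reply_to in {3} -> c24 (id 4, level 1), c39 (id 6, level 1).
Iteration 2: rows with reply_to in {4,6} -> c12 (id 5, level 2).
Iteration 3: rows with reply_to in {5} -> c26 (id 9, level 3).
Iteration 4: no rows with reply_to in {9}; recursion stops.

c10, c12, c24, c26, c39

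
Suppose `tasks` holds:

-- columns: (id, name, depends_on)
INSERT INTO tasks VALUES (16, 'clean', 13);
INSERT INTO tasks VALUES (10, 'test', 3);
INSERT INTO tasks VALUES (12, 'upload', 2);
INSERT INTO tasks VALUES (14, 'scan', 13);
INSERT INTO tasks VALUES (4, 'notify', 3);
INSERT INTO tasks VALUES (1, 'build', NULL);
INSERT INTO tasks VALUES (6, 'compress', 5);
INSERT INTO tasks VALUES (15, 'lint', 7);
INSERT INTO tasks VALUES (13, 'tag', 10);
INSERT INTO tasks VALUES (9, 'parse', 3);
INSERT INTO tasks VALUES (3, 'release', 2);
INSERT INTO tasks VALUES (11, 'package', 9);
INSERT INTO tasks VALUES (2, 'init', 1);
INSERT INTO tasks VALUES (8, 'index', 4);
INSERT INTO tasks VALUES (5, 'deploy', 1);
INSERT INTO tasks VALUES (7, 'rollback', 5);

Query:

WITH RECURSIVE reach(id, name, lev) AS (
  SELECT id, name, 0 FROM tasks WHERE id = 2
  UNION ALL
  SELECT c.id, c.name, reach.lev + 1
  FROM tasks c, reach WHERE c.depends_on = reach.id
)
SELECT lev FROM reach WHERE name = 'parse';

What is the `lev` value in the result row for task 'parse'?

Base: id=2 (init) at lev 0.
Iteration 1: rows with depends_on in {2} -> release (id 3, lev 1), upload (id 12, lev 1).
Iteration 2: rows with depends_on in {3,12} -> notify (id 4, lev 2), parse (id 9, lev 2), test (id 10, lev 2).
Iteration 3: rows with depends_on in {4,9,10} -> index (id 8, lev 3), package (id 11, lev 3), tag (id 13, lev 3).
Iteration 4: rows with depends_on in {8,11,13} -> scan (id 14, lev 4), clean (id 16, lev 4).
Iteration 5: no rows with depends_on in {14,16}; recursion stops.

2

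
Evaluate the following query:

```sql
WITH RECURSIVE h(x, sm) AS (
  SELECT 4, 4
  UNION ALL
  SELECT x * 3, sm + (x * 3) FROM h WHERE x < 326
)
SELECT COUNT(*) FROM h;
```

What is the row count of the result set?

6

Base: x=4, sm=4.
Iteration 1: 4 < 326 holds -> x = 4 * 3 = 12, sm = 4 + 12 = 16.
Iteration 2: 12 < 326 holds -> x = 12 * 3 = 36, sm = 16 + 36 = 52.
Iteration 3: 36 < 326 holds -> x = 36 * 3 = 108, sm = 52 + 108 = 160.
Iteration 4: 108 < 326 holds -> x = 108 * 3 = 324, sm = 160 + 324 = 484.
Iteration 5: 324 < 326 holds -> x = 324 * 3 = 972, sm = 484 + 972 = 1456.
Iteration 6: 972 < 326 fails; recursion stops.
Total rows emitted: 6.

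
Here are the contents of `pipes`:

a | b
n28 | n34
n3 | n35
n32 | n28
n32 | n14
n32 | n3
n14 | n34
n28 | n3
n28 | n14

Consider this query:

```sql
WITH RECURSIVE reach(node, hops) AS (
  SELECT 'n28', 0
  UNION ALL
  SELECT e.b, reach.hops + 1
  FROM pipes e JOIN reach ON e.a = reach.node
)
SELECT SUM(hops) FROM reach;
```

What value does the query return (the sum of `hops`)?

Base: (n28, hops=0).
Iteration 1: edges from {n28} -> (n14, hops=1), (n3, hops=1), (n34, hops=1).
Iteration 2: edges from {n14,n3,n34} -> (n34, hops=2), (n35, hops=2).
Iteration 3: no outgoing edges from {n34,n35}; recursion stops.
SUM(hops) = 0 + 1 + 1 + 1 + 2 + 2 = 7.

7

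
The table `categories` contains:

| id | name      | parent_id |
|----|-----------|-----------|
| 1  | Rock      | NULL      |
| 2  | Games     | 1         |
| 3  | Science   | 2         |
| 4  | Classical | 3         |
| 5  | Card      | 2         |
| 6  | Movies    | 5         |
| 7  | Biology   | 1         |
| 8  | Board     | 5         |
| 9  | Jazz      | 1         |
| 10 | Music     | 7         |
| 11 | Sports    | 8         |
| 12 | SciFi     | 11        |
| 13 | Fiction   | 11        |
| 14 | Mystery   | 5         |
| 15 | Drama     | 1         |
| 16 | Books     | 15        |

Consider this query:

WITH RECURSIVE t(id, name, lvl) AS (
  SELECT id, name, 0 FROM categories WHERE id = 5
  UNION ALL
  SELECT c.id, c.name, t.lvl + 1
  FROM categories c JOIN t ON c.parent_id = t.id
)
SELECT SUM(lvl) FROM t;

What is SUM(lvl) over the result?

Base: id=5 (Card) at lvl 0.
Iteration 1: rows with parent_id in {5} -> Movies (id 6, lvl 1), Board (id 8, lvl 1), Mystery (id 14, lvl 1).
Iteration 2: rows with parent_id in {6,8,14} -> Sports (id 11, lvl 2).
Iteration 3: rows with parent_id in {11} -> SciFi (id 12, lvl 3), Fiction (id 13, lvl 3).
Iteration 4: no rows with parent_id in {12,13}; recursion stops.
SUM(lvl) = 0 + 1 + 1 + 1 + 2 + 3 + 3 = 11.

11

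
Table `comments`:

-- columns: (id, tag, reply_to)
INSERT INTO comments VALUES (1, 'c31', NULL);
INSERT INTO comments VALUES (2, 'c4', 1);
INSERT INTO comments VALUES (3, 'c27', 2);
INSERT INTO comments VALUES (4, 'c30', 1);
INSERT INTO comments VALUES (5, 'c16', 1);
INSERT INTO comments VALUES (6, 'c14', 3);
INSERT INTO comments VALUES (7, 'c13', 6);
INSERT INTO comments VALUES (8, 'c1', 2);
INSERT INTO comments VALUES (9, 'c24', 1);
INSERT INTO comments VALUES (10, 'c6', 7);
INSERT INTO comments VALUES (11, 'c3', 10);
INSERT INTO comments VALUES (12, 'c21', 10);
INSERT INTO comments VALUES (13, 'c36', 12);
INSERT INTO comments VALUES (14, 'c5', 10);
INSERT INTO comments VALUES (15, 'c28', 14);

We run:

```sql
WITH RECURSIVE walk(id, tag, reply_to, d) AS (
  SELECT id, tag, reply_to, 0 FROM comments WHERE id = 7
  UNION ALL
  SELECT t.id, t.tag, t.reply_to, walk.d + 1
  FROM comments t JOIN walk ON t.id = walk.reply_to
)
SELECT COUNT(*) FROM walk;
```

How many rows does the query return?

5

Base: id=7 (c13), reply_to=6, d 0.
Iteration 1: join on id=6 -> c14 (id 6, reply_to=3, d 1).
Iteration 2: join on id=3 -> c27 (id 3, reply_to=2, d 2).
Iteration 3: join on id=2 -> c4 (id 2, reply_to=1, d 3).
Iteration 4: join on id=1 -> c31 (id 1, reply_to=NULL, d 4).
Iteration 5: reply_to is NULL; no match; recursion stops.
Total rows emitted: 5.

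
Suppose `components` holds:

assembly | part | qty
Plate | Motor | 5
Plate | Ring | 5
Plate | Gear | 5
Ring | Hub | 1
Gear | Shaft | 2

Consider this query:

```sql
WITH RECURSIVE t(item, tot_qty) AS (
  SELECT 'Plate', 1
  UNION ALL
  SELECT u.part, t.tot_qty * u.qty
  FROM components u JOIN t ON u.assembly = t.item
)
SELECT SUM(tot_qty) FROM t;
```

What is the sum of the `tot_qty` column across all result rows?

31

Base: (Plate, tot_qty=1).
Iteration 1: components of {Plate} -> Gear = 1*5 = 5, Motor = 1*5 = 5, Ring = 1*5 = 5.
Iteration 2: components of {Gear,Motor,Ring} -> Hub = 5*1 = 5, Shaft = 5*2 = 10.
Iteration 3: no further components; recursion stops.
SUM(tot_qty) = 1 + 5 + 5 + 5 + 5 + 10 = 31.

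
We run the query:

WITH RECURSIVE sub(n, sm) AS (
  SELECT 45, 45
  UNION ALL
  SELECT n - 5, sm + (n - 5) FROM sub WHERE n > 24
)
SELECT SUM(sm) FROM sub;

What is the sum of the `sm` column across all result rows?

Base: n=45, sm=45.
Iteration 1: 45 > 24 holds -> n = 45 - 5 = 40, sm = 45 + 40 = 85.
Iteration 2: 40 > 24 holds -> n = 40 - 5 = 35, sm = 85 + 35 = 120.
Iteration 3: 35 > 24 holds -> n = 35 - 5 = 30, sm = 120 + 30 = 150.
Iteration 4: 30 > 24 holds -> n = 30 - 5 = 25, sm = 150 + 25 = 175.
Iteration 5: 25 > 24 holds -> n = 25 - 5 = 20, sm = 175 + 20 = 195.
Iteration 6: 20 > 24 fails; recursion stops.
SUM(sm) = 45 + 85 + 120 + 150 + 175 + 195 = 770.

770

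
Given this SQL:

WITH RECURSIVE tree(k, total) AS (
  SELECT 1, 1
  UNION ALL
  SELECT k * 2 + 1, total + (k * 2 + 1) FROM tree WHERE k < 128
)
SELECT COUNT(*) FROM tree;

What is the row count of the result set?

8

Base: k=1, total=1.
Iteration 1: 1 < 128 holds -> k = 1 * 2 + 1 = 3, total = 1 + 3 = 4.
Iteration 2: 3 < 128 holds -> k = 3 * 2 + 1 = 7, total = 4 + 7 = 11.
Iteration 3: 7 < 128 holds -> k = 7 * 2 + 1 = 15, total = 11 + 15 = 26.
Iteration 4: 15 < 128 holds -> k = 15 * 2 + 1 = 31, total = 26 + 31 = 57.
Iteration 5: 31 < 128 holds -> k = 31 * 2 + 1 = 63, total = 57 + 63 = 120.
Iteration 6: 63 < 128 holds -> k = 63 * 2 + 1 = 127, total = 120 + 127 = 247.
Iteration 7: 127 < 128 holds -> k = 127 * 2 + 1 = 255, total = 247 + 255 = 502.
Iteration 8: 255 < 128 fails; recursion stops.
Total rows emitted: 8.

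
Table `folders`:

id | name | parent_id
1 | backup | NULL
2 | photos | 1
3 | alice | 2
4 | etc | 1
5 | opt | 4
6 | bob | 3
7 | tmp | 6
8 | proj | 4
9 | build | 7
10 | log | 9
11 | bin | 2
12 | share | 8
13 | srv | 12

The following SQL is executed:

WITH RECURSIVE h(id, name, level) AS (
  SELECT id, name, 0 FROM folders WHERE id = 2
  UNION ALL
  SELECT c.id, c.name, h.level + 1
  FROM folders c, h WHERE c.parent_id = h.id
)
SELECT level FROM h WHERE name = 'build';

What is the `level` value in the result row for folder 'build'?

Base: id=2 (photos) at level 0.
Iteration 1: rows with parent_id in {2} -> alice (id 3, level 1), bin (id 11, level 1).
Iteration 2: rows with parent_id in {3,11} -> bob (id 6, level 2).
Iteration 3: rows with parent_id in {6} -> tmp (id 7, level 3).
Iteration 4: rows with parent_id in {7} -> build (id 9, level 4).
Iteration 5: rows with parent_id in {9} -> log (id 10, level 5).
Iteration 6: no rows with parent_id in {10}; recursion stops.

4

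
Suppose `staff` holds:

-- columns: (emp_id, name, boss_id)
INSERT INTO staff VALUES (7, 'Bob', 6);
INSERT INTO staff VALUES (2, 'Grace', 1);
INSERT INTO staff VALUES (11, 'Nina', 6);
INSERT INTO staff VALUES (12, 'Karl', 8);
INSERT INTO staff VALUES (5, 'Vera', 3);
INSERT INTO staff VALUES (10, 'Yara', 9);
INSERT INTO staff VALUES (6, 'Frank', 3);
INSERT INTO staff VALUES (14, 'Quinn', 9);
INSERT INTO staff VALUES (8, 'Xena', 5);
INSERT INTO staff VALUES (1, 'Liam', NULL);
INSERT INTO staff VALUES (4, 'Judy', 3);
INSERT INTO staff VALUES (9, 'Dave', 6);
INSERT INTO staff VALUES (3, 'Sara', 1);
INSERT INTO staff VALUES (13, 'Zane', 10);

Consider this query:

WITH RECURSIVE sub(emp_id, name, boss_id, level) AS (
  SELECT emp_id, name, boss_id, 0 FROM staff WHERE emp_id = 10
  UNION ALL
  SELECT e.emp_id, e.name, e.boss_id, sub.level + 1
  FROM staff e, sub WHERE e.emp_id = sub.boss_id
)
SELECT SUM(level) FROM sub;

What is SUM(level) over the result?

10

Base: emp_id=10 (Yara), boss_id=9, level 0.
Iteration 1: join on emp_id=9 -> Dave (id 9, boss_id=6, level 1).
Iteration 2: join on emp_id=6 -> Frank (id 6, boss_id=3, level 2).
Iteration 3: join on emp_id=3 -> Sara (id 3, boss_id=1, level 3).
Iteration 4: join on emp_id=1 -> Liam (id 1, boss_id=NULL, level 4).
Iteration 5: boss_id is NULL; no match; recursion stops.
SUM(level) = 0 + 1 + 2 + 3 + 4 = 10.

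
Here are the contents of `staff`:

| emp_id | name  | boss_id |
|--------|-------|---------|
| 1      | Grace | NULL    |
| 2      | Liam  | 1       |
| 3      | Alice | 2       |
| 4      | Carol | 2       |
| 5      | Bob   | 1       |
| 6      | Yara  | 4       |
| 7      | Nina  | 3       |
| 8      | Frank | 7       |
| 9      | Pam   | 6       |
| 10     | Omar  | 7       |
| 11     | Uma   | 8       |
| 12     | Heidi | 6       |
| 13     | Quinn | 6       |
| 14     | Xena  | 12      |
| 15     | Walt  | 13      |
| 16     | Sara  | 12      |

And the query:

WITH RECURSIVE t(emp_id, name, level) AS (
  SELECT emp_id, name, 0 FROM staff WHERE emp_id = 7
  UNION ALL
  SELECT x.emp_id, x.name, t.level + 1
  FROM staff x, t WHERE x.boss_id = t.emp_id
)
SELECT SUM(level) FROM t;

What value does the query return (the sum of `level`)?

Base: emp_id=7 (Nina) at level 0.
Iteration 1: rows with boss_id in {7} -> Frank (id 8, level 1), Omar (id 10, level 1).
Iteration 2: rows with boss_id in {8,10} -> Uma (id 11, level 2).
Iteration 3: no rows with boss_id in {11}; recursion stops.
SUM(level) = 0 + 1 + 1 + 2 = 4.

4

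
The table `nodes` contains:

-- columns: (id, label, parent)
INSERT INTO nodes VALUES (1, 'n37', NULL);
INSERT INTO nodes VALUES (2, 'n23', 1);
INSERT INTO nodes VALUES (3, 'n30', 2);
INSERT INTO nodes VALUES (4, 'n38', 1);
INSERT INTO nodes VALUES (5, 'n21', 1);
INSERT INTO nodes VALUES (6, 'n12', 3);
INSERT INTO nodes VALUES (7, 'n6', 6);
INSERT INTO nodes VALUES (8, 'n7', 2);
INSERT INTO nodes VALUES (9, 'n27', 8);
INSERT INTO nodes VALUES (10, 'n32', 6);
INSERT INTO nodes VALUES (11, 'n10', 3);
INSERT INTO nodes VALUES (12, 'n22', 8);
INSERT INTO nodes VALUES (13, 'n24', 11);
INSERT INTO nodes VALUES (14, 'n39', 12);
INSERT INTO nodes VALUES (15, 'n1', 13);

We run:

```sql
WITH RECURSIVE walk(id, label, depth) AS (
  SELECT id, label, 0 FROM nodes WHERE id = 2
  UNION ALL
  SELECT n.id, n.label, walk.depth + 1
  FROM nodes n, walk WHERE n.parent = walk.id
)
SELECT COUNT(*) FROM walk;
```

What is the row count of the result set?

12

Base: id=2 (n23) at depth 0.
Iteration 1: rows with parent in {2} -> n30 (id 3, depth 1), n7 (id 8, depth 1).
Iteration 2: rows with parent in {3,8} -> n12 (id 6, depth 2), n27 (id 9, depth 2), n10 (id 11, depth 2), n22 (id 12, depth 2).
Iteration 3: rows with parent in {6,9,11,12} -> n6 (id 7, depth 3), n32 (id 10, depth 3), n24 (id 13, depth 3), n39 (id 14, depth 3).
Iteration 4: rows with parent in {7,10,13,14} -> n1 (id 15, depth 4).
Iteration 5: no rows with parent in {15}; recursion stops.
Total rows emitted: 12.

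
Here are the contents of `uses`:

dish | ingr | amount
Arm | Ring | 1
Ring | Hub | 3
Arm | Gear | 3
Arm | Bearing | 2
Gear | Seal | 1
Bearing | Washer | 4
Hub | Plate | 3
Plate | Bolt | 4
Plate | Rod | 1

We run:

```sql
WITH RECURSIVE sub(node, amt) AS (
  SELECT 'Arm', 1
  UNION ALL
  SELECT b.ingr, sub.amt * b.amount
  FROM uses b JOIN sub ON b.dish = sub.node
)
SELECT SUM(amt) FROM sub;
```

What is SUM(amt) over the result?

75

Base: (Arm, amt=1).
Iteration 1: components of {Arm} -> Bearing = 1*2 = 2, Gear = 1*3 = 3, Ring = 1*1 = 1.
Iteration 2: components of {Bearing,Gear,Ring} -> Hub = 1*3 = 3, Seal = 3*1 = 3, Washer = 2*4 = 8.
Iteration 3: components of {Hub,Seal,Washer} -> Plate = 3*3 = 9.
Iteration 4: components of {Plate} -> Bolt = 9*4 = 36, Rod = 9*1 = 9.
Iteration 5: no further components; recursion stops.
SUM(amt) = 1 + 1 + 3 + 2 + 3 + 3 + 8 + 9 + 36 + 9 = 75.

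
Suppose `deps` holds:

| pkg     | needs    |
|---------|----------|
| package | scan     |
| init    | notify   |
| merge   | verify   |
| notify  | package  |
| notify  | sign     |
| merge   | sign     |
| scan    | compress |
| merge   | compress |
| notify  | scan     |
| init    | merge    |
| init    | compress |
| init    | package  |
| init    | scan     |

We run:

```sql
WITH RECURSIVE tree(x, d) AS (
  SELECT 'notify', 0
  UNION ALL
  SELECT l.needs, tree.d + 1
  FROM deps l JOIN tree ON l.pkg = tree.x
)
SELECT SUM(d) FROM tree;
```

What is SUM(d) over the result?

10

Base: (notify, d=0).
Iteration 1: edges from {notify} -> (package, d=1), (scan, d=1), (sign, d=1).
Iteration 2: edges from {package,scan,sign} -> (compress, d=2), (scan, d=2).
Iteration 3: edges from {compress,scan} -> (compress, d=3).
Iteration 4: no outgoing edges from {compress}; recursion stops.
SUM(d) = 0 + 1 + 1 + 1 + 2 + 2 + 3 = 10.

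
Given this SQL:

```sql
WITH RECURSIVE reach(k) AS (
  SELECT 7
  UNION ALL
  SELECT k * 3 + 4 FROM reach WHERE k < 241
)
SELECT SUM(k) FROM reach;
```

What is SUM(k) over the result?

352

Base: k=7.
Iteration 1: 7 < 241 holds -> k = 7 * 3 + 4 = 25.
Iteration 2: 25 < 241 holds -> k = 25 * 3 + 4 = 79.
Iteration 3: 79 < 241 holds -> k = 79 * 3 + 4 = 241.
Iteration 4: 241 < 241 fails; recursion stops.
SUM(k) = 7 + 25 + 79 + 241 = 352.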